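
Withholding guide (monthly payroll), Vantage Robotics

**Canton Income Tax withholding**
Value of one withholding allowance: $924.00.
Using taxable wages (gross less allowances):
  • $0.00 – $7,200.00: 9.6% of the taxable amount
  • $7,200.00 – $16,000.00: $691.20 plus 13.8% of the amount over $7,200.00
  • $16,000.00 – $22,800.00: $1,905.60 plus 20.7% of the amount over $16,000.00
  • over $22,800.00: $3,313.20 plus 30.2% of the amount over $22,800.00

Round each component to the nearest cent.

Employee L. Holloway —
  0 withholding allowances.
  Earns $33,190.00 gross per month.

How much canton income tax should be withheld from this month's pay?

$6,450.98

Canton Income Tax: taxable = $33,190.00
  $3,313.20 + 30.2% × ($33,190.00 − $22,800.00) = $3,313.20 + 30.2% × $10,390.00 = $6,450.98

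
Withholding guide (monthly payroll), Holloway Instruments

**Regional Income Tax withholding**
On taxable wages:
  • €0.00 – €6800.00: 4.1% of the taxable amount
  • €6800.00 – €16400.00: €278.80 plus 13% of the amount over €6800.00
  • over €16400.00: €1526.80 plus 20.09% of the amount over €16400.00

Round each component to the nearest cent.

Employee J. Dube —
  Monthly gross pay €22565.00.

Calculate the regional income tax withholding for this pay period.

Regional Income Tax: taxable = €22565.00
  €1526.80 + 20.09% × (€22565.00 − €16400.00) = €1526.80 + 20.09% × €6165.00 = €2765.35

€2765.35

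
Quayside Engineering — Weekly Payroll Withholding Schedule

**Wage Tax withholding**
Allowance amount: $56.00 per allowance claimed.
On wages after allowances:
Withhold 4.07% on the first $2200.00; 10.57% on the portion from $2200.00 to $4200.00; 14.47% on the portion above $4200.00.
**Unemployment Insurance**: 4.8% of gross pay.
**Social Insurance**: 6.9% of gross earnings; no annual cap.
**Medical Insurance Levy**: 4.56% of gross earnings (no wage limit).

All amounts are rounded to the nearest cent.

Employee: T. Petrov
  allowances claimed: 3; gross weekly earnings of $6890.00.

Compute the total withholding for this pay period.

$1786.18

Wage Tax: taxable = $6890.00 − 3×$56.00 = $6722.00
  $300.94 + 14.47% × ($6722.00 − $4200.00) = $300.94 + 14.47% × $2522.00 = $665.87
Unemployment Insurance: 4.8% × $6890.00 = $330.72
Social Insurance: 6.9% × $6890.00 = $475.41
Medical Insurance Levy: 4.56% × $6890.00 = $314.18
Total: $665.87 + $330.72 + $475.41 + $314.18 = $1786.18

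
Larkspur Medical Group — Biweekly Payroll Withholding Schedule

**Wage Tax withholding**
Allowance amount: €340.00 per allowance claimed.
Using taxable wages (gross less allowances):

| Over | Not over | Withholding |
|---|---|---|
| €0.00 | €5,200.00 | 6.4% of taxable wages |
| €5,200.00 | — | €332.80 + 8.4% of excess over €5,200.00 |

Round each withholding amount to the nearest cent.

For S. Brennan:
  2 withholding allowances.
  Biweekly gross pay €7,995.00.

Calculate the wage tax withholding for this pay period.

Wage Tax: taxable = €7,995.00 − 2×€340.00 = €7,315.00
  €332.80 + 8.4% × (€7,315.00 − €5,200.00) = €332.80 + 8.4% × €2,115.00 = €510.46

€510.46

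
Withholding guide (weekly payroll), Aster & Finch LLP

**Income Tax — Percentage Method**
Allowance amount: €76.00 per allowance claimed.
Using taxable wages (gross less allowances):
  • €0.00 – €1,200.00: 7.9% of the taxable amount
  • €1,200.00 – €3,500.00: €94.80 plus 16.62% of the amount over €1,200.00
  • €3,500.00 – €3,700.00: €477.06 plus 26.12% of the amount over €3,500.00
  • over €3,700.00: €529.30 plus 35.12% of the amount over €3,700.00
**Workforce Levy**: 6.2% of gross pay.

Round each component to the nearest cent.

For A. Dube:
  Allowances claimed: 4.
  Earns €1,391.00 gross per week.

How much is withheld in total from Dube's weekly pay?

€172.11

Income Tax: taxable = €1,391.00 − 4×€76.00 = €1,087.00
  7.9% × €1,087.00 = €85.87
Workforce Levy: 6.2% × €1,391.00 = €86.24
Total: €85.87 + €86.24 = €172.11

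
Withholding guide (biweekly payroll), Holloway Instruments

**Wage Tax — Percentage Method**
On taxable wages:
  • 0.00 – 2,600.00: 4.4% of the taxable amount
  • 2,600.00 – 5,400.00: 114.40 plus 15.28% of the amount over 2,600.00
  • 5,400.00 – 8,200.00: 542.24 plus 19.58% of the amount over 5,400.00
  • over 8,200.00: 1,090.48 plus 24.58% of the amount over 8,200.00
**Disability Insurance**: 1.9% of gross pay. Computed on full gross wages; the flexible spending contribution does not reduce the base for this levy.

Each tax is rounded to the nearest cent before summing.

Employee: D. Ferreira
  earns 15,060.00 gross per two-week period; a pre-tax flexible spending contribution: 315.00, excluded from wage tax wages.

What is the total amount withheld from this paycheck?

2,985.38

Wage Tax: taxable = 15,060.00 − 315.00 = 14,745.00
  1,090.48 + 24.58% × (14,745.00 − 8,200.00) = 1,090.48 + 24.58% × 6,545.00 = 2,699.24
Disability Insurance: 1.9% × 15,060.00 = 286.14
Total: 2,699.24 + 286.14 = 2,985.38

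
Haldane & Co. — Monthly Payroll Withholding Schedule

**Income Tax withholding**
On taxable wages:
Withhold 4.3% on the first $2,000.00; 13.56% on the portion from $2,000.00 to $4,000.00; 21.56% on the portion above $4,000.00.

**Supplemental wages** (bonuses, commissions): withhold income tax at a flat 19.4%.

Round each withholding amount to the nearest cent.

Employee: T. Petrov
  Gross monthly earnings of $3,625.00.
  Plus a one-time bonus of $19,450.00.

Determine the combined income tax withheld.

Income Tax: taxable = $3,625.00
  $86.00 + 13.56% × ($3,625.00 − $2,000.00) = $86.00 + 13.56% × $1,625.00 = $306.35
Supplemental (19.4% flat on bonus): 19.4% × $19,450.00 = $3,773.30
Total income tax: $306.35 + $3,773.30 = $4,079.65

$4,079.65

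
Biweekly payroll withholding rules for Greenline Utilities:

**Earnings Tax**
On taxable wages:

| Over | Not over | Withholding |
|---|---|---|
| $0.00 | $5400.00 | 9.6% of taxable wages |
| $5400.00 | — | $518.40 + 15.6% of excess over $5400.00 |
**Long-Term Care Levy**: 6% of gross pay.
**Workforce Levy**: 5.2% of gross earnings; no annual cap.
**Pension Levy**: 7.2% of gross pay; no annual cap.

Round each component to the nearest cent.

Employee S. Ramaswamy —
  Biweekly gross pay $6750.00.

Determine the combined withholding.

$1971.00

Earnings Tax: taxable = $6750.00
  $518.40 + 15.6% × ($6750.00 − $5400.00) = $518.40 + 15.6% × $1350.00 = $729.00
Long-Term Care Levy: 6% × $6750.00 = $405.00
Workforce Levy: 5.2% × $6750.00 = $351.00
Pension Levy: 7.2% × $6750.00 = $486.00
Total: $729.00 + $405.00 + $351.00 + $486.00 = $1971.00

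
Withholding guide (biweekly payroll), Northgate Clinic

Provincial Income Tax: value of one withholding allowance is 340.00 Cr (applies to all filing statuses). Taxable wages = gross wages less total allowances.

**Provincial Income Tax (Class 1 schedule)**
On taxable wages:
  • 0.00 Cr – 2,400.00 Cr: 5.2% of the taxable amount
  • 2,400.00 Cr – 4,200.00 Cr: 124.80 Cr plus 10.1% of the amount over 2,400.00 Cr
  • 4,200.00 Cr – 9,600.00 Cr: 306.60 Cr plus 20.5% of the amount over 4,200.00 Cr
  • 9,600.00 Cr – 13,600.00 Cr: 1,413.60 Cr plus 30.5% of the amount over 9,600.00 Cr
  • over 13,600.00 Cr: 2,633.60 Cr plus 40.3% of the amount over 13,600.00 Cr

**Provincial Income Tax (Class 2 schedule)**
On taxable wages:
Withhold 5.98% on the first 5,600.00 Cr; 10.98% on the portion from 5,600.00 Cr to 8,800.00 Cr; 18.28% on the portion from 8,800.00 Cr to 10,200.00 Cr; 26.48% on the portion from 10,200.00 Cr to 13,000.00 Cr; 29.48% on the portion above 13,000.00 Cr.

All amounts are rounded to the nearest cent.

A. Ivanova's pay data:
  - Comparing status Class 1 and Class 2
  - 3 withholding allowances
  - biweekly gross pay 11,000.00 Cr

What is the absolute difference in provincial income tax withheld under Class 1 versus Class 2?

Provincial Income Tax (Class 1): taxable = 11,000.00 Cr − 3×340.00 Cr = 9,980.00 Cr
  1,413.60 Cr + 30.5% × (9,980.00 Cr − 9,600.00 Cr) = 1,413.60 Cr + 30.5% × 380.00 Cr = 1,529.50 Cr
Provincial Income Tax (Class 2): taxable = 11,000.00 Cr − 3×340.00 Cr = 9,980.00 Cr
  686.24 Cr + 18.28% × (9,980.00 Cr − 8,800.00 Cr) = 686.24 Cr + 18.28% × 1,180.00 Cr = 901.94 Cr
Difference: |1,529.50 Cr − 901.94 Cr| = 627.56 Cr (higher under Class 1)

627.56 Cr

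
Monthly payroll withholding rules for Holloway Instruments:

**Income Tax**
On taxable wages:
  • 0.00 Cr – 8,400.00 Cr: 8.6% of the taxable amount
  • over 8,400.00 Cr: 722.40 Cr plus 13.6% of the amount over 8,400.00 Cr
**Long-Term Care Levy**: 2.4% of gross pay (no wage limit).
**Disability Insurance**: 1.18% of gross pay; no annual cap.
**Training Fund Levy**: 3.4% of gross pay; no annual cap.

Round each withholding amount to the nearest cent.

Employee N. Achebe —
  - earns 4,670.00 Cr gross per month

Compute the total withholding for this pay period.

Income Tax: taxable = 4,670.00 Cr
  8.6% × 4,670.00 Cr = 401.62 Cr
Long-Term Care Levy: 2.4% × 4,670.00 Cr = 112.08 Cr
Disability Insurance: 1.18% × 4,670.00 Cr = 55.11 Cr
Training Fund Levy: 3.4% × 4,670.00 Cr = 158.78 Cr
Total: 401.62 Cr + 112.08 Cr + 55.11 Cr + 158.78 Cr = 727.59 Cr

727.59 Cr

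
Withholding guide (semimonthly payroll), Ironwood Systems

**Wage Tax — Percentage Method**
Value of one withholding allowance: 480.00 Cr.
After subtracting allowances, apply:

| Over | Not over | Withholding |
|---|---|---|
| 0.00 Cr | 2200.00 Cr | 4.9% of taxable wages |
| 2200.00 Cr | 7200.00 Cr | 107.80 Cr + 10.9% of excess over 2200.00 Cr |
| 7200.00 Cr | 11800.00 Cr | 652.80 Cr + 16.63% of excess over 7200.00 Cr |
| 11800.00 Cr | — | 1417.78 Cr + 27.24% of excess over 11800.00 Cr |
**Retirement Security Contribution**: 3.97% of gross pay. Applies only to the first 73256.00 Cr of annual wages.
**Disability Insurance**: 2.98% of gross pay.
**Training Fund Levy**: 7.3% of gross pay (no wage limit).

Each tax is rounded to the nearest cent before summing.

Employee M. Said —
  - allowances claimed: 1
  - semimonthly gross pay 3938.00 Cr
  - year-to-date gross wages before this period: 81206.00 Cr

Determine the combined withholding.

649.74 Cr

Wage Tax: taxable = 3938.00 Cr − 1×480.00 Cr = 3458.00 Cr
  107.80 Cr + 10.9% × (3458.00 Cr − 2200.00 Cr) = 107.80 Cr + 10.9% × 1258.00 Cr = 244.92 Cr
Retirement Security Contribution: YTD 81206.00 Cr ≥ cap 73256.00 Cr → 0.00 Cr
Disability Insurance: 2.98% × 3938.00 Cr = 117.35 Cr
Training Fund Levy: 7.3% × 3938.00 Cr = 287.47 Cr
Total: 244.92 Cr + 0.00 Cr + 117.35 Cr + 287.47 Cr = 649.74 Cr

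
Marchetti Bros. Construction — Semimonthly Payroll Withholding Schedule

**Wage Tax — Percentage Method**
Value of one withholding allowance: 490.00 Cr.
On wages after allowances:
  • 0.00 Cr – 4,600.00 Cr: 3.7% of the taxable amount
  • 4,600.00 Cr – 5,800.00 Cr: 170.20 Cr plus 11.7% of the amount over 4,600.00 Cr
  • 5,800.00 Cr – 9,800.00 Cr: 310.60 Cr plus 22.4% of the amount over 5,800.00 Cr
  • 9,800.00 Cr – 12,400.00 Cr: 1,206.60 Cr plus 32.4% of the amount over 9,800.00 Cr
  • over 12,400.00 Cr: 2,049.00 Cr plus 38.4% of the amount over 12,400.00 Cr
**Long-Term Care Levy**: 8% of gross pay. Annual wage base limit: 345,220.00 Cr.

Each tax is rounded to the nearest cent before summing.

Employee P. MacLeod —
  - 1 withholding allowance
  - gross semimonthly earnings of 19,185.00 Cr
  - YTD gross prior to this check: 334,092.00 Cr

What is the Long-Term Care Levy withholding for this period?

Long-Term Care Levy: cap 345,220.00 Cr − YTD 334,092.00 Cr = 11,128.00 Cr subject; 8% × 11,128.00 Cr = 890.24 Cr

890.24 Cr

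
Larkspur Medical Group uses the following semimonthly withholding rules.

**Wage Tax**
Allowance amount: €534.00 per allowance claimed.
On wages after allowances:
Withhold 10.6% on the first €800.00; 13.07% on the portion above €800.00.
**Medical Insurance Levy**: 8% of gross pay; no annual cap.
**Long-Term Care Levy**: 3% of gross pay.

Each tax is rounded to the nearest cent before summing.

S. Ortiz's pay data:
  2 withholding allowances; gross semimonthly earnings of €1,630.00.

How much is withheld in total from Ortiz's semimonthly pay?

€238.87

Wage Tax: taxable = €1,630.00 − 2×€534.00 = €562.00
  10.6% × €562.00 = €59.57
Medical Insurance Levy: 8% × €1,630.00 = €130.40
Long-Term Care Levy: 3% × €1,630.00 = €48.90
Total: €59.57 + €130.40 + €48.90 = €238.87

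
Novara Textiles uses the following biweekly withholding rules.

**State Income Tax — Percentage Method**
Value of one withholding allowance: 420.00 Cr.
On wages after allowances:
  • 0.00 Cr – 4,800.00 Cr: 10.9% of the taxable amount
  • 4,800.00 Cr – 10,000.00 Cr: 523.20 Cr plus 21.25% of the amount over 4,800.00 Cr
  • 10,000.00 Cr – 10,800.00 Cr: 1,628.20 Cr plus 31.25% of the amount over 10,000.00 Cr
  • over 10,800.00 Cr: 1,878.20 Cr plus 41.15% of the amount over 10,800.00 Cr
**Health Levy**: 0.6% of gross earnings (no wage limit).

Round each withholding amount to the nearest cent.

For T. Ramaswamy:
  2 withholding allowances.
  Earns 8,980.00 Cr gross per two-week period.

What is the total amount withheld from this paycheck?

State Income Tax: taxable = 8,980.00 Cr − 2×420.00 Cr = 8,140.00 Cr
  523.20 Cr + 21.25% × (8,140.00 Cr − 4,800.00 Cr) = 523.20 Cr + 21.25% × 3,340.00 Cr = 1,232.95 Cr
Health Levy: 0.6% × 8,980.00 Cr = 53.88 Cr
Total: 1,232.95 Cr + 53.88 Cr = 1,286.83 Cr

1,286.83 Cr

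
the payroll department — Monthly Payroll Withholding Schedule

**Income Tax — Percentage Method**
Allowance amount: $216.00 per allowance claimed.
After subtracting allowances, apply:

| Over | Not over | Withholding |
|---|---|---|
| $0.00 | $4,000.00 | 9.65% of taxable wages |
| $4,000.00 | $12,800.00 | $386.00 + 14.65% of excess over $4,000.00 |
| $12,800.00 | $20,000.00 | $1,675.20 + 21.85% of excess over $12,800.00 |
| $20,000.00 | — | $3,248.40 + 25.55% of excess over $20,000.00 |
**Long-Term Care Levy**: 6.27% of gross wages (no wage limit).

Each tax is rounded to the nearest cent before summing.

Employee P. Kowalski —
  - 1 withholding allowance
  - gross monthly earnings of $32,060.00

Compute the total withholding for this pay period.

$8,284.70

Income Tax: taxable = $32,060.00 − 1×$216.00 = $31,844.00
  $3,248.40 + 25.55% × ($31,844.00 − $20,000.00) = $3,248.40 + 25.55% × $11,844.00 = $6,274.54
Long-Term Care Levy: 6.27% × $32,060.00 = $2,010.16
Total: $6,274.54 + $2,010.16 = $8,284.70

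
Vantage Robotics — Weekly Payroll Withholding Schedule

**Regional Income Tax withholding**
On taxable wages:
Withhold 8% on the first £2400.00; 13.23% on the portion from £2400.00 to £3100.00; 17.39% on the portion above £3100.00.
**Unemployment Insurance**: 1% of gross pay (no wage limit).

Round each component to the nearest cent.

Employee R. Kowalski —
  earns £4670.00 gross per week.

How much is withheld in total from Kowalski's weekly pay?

Regional Income Tax: taxable = £4670.00
  £284.61 + 17.39% × (£4670.00 − £3100.00) = £284.61 + 17.39% × £1570.00 = £557.63
Unemployment Insurance: 1% × £4670.00 = £46.70
Total: £557.63 + £46.70 = £604.33

£604.33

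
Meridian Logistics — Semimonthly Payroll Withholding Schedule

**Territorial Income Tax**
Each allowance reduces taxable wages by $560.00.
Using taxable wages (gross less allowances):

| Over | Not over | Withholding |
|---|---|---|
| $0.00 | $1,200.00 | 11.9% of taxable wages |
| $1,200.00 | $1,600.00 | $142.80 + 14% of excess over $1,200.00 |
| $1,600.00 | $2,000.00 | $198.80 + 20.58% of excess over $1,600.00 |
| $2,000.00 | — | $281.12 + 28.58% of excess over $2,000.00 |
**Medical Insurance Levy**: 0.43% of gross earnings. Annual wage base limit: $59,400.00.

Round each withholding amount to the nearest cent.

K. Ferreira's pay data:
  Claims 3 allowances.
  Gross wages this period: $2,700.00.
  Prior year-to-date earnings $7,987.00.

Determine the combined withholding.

Territorial Income Tax: taxable = $2,700.00 − 3×$560.00 = $1,020.00
  11.9% × $1,020.00 = $121.38
Medical Insurance Levy: 0.43% × $2,700.00 = $11.61
Total: $121.38 + $11.61 = $132.99

$132.99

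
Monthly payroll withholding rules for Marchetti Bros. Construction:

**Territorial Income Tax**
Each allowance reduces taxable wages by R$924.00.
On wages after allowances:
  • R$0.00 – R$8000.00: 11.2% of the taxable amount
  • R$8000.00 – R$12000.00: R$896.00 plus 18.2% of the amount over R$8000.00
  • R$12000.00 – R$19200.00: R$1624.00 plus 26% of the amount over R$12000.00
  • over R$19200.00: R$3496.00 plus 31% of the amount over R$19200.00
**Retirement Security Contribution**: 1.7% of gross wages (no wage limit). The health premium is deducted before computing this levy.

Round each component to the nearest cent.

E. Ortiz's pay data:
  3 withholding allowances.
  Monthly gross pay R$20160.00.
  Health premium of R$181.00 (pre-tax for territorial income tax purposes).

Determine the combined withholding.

Territorial Income Tax: taxable = R$20160.00 − R$181.00 − 3×R$924.00 = R$17207.00
  R$1624.00 + 26% × (R$17207.00 − R$12000.00) = R$1624.00 + 26% × R$5207.00 = R$2977.82
Retirement Security Contribution: 1.7% × R$19979.00 = R$339.64
Total: R$2977.82 + R$339.64 = R$3317.46

R$3317.46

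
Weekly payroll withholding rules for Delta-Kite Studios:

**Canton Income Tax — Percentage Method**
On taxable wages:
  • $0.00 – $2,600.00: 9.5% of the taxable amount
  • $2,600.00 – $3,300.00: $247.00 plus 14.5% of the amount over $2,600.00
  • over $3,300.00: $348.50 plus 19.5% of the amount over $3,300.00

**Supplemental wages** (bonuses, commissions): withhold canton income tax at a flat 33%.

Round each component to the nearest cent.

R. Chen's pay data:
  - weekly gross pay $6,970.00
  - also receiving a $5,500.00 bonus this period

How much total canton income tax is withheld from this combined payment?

$2,879.15

Canton Income Tax: taxable = $6,970.00
  $348.50 + 19.5% × ($6,970.00 − $3,300.00) = $348.50 + 19.5% × $3,670.00 = $1,064.15
Supplemental (33% flat on bonus): 33% × $5,500.00 = $1,815.00
Total canton income tax: $1,064.15 + $1,815.00 = $2,879.15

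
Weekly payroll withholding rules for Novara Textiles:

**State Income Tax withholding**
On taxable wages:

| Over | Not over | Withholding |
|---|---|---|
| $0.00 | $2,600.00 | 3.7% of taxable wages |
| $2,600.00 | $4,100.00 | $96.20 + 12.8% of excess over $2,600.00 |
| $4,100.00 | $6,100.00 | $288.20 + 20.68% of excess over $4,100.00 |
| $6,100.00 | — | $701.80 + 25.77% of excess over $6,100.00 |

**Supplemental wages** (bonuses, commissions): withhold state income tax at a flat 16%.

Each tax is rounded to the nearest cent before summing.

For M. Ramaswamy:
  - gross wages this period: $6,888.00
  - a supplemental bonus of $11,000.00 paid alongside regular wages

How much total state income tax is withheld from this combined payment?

$2,664.87

State Income Tax: taxable = $6,888.00
  $701.80 + 25.77% × ($6,888.00 − $6,100.00) = $701.80 + 25.77% × $788.00 = $904.87
Supplemental (16% flat on bonus): 16% × $11,000.00 = $1,760.00
Total state income tax: $904.87 + $1,760.00 = $2,664.87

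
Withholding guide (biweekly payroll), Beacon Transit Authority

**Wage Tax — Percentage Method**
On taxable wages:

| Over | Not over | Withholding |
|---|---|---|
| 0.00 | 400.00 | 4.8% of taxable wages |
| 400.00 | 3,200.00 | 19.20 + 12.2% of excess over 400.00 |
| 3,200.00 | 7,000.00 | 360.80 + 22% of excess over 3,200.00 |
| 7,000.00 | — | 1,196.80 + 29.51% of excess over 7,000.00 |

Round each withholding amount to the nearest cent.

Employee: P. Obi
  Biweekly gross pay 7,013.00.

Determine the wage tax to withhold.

Wage Tax: taxable = 7,013.00
  1,196.80 + 29.51% × (7,013.00 − 7,000.00) = 1,196.80 + 29.51% × 13.00 = 1,200.64

1,200.64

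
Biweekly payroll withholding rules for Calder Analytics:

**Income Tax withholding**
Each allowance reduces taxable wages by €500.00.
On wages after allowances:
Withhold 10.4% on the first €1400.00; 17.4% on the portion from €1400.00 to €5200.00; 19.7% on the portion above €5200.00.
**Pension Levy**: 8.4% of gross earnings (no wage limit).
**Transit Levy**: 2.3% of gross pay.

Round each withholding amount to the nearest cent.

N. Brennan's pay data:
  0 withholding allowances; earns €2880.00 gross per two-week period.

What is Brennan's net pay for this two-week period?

Income Tax: taxable = €2880.00
  €145.60 + 17.4% × (€2880.00 − €1400.00) = €145.60 + 17.4% × €1480.00 = €403.12
Pension Levy: 8.4% × €2880.00 = €241.92
Transit Levy: 2.3% × €2880.00 = €66.24
Total withheld: €403.12 + €241.92 + €66.24 = €711.28
Net pay: €2880.00 − €711.28 = €2168.72

€2168.72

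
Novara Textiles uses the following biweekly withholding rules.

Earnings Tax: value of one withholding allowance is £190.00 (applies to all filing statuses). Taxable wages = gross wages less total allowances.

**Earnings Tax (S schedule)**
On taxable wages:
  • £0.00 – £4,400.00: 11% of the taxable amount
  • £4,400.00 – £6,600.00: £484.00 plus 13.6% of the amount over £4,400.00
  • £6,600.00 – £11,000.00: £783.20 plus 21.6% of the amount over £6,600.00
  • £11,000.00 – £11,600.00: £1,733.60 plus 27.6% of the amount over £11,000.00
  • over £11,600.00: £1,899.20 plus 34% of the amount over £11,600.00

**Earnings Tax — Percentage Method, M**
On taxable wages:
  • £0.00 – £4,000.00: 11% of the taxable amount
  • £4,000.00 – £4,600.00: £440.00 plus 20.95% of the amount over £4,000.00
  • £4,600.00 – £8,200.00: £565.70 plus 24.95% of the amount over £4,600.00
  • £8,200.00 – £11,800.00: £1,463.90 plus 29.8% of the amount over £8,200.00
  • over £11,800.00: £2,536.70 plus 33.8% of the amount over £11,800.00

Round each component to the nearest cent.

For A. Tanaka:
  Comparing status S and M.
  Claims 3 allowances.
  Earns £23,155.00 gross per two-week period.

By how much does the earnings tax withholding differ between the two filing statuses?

Earnings Tax (S): taxable = £23,155.00 − 3×£190.00 = £22,585.00
  £1,899.20 + 34% × (£22,585.00 − £11,600.00) = £1,899.20 + 34% × £10,985.00 = £5,634.10
Earnings Tax (M): taxable = £23,155.00 − 3×£190.00 = £22,585.00
  £2,536.70 + 33.8% × (£22,585.00 − £11,800.00) = £2,536.70 + 33.8% × £10,785.00 = £6,182.03
Difference: |£5,634.10 − £6,182.03| = £547.93 (higher under M)

£547.93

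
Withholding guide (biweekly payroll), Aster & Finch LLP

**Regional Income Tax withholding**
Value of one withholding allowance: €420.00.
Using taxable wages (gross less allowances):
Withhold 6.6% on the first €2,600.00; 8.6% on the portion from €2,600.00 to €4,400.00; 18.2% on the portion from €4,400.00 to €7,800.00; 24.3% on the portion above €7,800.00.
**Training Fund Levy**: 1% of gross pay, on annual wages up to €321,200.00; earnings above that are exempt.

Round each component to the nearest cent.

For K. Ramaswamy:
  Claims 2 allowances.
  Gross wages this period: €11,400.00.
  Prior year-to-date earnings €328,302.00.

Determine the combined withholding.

Regional Income Tax: taxable = €11,400.00 − 2×€420.00 = €10,560.00
  €945.20 + 24.3% × (€10,560.00 − €7,800.00) = €945.20 + 24.3% × €2,760.00 = €1,615.88
Training Fund Levy: YTD €328,302.00 ≥ cap €321,200.00 → €0.00
Total: €1,615.88 + €0.00 = €1,615.88

€1,615.88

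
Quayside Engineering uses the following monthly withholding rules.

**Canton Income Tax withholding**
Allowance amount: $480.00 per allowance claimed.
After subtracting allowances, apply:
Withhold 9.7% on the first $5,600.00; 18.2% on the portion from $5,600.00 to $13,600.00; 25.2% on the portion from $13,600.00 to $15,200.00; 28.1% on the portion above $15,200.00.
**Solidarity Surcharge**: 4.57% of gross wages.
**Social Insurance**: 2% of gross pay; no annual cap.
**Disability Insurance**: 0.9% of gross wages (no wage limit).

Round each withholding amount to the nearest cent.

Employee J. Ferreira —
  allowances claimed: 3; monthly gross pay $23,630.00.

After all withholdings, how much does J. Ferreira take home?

$17,498.25

Canton Income Tax: taxable = $23,630.00 − 3×$480.00 = $22,190.00
  $2,402.40 + 28.1% × ($22,190.00 − $15,200.00) = $2,402.40 + 28.1% × $6,990.00 = $4,366.59
Solidarity Surcharge: 4.57% × $23,630.00 = $1,079.89
Social Insurance: 2% × $23,630.00 = $472.60
Disability Insurance: 0.9% × $23,630.00 = $212.67
Total withheld: $4,366.59 + $1,079.89 + $472.60 + $212.67 = $6,131.75
Net pay: $23,630.00 − $6,131.75 = $17,498.25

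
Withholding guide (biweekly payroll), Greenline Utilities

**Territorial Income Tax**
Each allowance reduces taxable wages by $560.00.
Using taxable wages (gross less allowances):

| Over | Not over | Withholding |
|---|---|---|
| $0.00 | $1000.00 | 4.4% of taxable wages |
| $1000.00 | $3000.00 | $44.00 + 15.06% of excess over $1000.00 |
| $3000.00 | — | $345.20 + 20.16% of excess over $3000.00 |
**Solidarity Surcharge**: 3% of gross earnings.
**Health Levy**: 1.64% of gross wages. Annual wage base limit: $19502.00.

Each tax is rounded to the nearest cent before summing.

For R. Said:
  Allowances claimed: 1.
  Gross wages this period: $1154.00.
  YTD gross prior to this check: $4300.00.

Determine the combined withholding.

$79.69

Territorial Income Tax: taxable = $1154.00 − 1×$560.00 = $594.00
  4.4% × $594.00 = $26.14
Solidarity Surcharge: 3% × $1154.00 = $34.62
Health Levy: 1.64% × $1154.00 = $18.93
Total: $26.14 + $34.62 + $18.93 = $79.69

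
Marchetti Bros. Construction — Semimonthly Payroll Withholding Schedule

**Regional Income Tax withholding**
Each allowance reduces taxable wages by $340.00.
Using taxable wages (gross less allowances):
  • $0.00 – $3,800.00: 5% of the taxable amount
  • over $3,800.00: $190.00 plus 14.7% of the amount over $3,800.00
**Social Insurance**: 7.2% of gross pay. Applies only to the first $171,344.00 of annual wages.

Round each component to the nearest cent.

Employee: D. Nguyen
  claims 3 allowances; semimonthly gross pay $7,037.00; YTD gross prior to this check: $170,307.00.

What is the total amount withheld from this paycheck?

$590.56

Regional Income Tax: taxable = $7,037.00 − 3×$340.00 = $6,017.00
  $190.00 + 14.7% × ($6,017.00 − $3,800.00) = $190.00 + 14.7% × $2,217.00 = $515.90
Social Insurance: cap $171,344.00 − YTD $170,307.00 = $1,037.00 subject; 7.2% × $1,037.00 = $74.66
Total: $515.90 + $74.66 = $590.56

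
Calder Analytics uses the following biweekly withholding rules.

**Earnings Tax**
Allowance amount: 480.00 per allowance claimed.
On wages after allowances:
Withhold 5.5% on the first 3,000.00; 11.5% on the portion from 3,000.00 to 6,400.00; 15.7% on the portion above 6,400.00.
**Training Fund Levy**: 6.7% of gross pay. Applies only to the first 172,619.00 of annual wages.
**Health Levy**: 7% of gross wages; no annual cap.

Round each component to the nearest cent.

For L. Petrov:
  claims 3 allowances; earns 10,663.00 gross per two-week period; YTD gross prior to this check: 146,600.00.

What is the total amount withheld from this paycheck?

2,460.04

Earnings Tax: taxable = 10,663.00 − 3×480.00 = 9,223.00
  556.00 + 15.7% × (9,223.00 − 6,400.00) = 556.00 + 15.7% × 2,823.00 = 999.21
Training Fund Levy: 6.7% × 10,663.00 = 714.42
Health Levy: 7% × 10,663.00 = 746.41
Total: 999.21 + 714.42 + 746.41 = 2,460.04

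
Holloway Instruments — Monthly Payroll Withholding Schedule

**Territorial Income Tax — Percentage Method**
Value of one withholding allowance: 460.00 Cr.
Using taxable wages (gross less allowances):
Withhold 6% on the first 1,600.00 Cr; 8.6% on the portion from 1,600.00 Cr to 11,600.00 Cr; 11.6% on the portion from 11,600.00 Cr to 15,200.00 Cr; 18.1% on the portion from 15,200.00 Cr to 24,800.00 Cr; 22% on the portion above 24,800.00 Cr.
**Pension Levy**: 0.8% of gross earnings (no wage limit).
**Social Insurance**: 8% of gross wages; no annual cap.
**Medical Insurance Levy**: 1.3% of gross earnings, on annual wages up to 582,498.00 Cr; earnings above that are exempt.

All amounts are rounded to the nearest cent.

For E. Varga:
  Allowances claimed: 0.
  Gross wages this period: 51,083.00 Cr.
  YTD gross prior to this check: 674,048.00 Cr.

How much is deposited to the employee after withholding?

Territorial Income Tax: taxable = 51,083.00 Cr
  3,111.20 Cr + 22% × (51,083.00 Cr − 24,800.00 Cr) = 3,111.20 Cr + 22% × 26,283.00 Cr = 8,893.46 Cr
Pension Levy: 0.8% × 51,083.00 Cr = 408.66 Cr
Social Insurance: 8% × 51,083.00 Cr = 4,086.64 Cr
Medical Insurance Levy: YTD 674,048.00 Cr ≥ cap 582,498.00 Cr → 0.00 Cr
Total withheld: 8,893.46 Cr + 408.66 Cr + 4,086.64 Cr + 0.00 Cr = 13,388.76 Cr
Net pay: 51,083.00 Cr − 13,388.76 Cr = 37,694.24 Cr

37,694.24 Cr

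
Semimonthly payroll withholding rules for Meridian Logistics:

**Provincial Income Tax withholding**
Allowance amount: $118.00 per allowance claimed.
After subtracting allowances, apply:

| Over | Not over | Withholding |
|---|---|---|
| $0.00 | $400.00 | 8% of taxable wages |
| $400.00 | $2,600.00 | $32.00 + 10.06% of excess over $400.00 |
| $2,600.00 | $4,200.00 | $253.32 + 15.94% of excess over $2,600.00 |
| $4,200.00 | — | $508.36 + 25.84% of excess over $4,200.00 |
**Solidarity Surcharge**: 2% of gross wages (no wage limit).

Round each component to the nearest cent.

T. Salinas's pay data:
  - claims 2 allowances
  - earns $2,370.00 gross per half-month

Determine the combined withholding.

$253.84

Provincial Income Tax: taxable = $2,370.00 − 2×$118.00 = $2,134.00
  $32.00 + 10.06% × ($2,134.00 − $400.00) = $32.00 + 10.06% × $1,734.00 = $206.44
Solidarity Surcharge: 2% × $2,370.00 = $47.40
Total: $206.44 + $47.40 = $253.84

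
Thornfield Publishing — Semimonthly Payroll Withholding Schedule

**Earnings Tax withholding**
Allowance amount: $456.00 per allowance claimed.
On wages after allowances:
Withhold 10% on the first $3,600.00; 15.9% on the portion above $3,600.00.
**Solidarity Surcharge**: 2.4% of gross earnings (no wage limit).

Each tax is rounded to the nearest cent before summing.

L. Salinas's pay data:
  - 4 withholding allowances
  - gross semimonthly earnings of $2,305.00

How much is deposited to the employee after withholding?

Earnings Tax: taxable = $2,305.00 − 4×$456.00 = $481.00
  10% × $481.00 = $48.10
Solidarity Surcharge: 2.4% × $2,305.00 = $55.32
Total withheld: $48.10 + $55.32 = $103.42
Net pay: $2,305.00 − $103.42 = $2,201.58

$2,201.58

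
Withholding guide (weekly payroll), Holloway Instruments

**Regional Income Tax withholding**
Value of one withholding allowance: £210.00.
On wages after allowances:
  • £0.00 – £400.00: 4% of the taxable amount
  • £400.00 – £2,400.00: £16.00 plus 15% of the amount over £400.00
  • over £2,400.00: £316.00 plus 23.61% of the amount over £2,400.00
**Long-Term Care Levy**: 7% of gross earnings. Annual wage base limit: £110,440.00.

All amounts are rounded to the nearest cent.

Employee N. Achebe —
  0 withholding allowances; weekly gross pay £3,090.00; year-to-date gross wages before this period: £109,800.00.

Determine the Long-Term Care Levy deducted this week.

Long-Term Care Levy: cap £110,440.00 − YTD £109,800.00 = £640.00 subject; 7% × £640.00 = £44.80

£44.80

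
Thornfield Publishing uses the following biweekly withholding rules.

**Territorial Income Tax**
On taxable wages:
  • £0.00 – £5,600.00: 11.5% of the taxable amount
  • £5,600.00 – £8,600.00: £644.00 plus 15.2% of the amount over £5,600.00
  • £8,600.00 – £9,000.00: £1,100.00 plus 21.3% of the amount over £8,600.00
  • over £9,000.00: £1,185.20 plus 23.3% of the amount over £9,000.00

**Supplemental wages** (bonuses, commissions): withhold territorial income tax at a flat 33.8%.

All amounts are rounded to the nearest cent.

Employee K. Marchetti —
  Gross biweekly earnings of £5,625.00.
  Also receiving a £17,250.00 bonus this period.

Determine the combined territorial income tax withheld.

Territorial Income Tax: taxable = £5,625.00
  £644.00 + 15.2% × (£5,625.00 − £5,600.00) = £644.00 + 15.2% × £25.00 = £647.80
Supplemental (33.8% flat on bonus): 33.8% × £17,250.00 = £5,830.50
Total territorial income tax: £647.80 + £5,830.50 = £6,478.30

£6,478.30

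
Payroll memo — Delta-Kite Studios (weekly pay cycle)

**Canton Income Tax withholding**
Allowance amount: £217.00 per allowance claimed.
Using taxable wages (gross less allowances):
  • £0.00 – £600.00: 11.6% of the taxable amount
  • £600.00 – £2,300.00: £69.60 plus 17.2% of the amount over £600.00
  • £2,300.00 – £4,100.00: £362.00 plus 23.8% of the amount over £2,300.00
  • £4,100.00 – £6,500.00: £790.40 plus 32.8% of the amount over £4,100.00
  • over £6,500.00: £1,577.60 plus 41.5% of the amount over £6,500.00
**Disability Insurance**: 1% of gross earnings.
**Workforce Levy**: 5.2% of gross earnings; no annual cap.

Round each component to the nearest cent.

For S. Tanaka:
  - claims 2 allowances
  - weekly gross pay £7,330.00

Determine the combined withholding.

£2,196.40

Canton Income Tax: taxable = £7,330.00 − 2×£217.00 = £6,896.00
  £1,577.60 + 41.5% × (£6,896.00 − £6,500.00) = £1,577.60 + 41.5% × £396.00 = £1,741.94
Disability Insurance: 1% × £7,330.00 = £73.30
Workforce Levy: 5.2% × £7,330.00 = £381.16
Total: £1,741.94 + £73.30 + £381.16 = £2,196.40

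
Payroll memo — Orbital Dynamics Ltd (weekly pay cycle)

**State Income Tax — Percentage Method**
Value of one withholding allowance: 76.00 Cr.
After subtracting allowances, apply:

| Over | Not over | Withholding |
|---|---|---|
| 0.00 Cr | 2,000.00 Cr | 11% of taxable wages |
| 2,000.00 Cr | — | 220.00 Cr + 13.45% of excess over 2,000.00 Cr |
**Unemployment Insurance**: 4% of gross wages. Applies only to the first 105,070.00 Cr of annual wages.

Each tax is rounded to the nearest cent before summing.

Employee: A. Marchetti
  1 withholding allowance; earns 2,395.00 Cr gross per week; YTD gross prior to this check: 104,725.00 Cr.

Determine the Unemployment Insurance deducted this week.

13.80 Cr

Unemployment Insurance: cap 105,070.00 Cr − YTD 104,725.00 Cr = 345.00 Cr subject; 4% × 345.00 Cr = 13.80 Cr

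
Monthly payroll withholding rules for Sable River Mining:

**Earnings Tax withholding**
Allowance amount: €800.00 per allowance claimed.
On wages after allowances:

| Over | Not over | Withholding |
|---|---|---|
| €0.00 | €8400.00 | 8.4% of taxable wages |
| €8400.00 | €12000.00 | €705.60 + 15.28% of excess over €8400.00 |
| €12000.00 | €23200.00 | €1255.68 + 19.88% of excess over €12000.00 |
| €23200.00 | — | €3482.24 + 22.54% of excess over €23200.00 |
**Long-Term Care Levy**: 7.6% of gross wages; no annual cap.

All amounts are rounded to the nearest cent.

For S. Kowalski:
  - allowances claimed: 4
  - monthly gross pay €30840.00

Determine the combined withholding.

€6826.86

Earnings Tax: taxable = €30840.00 − 4×€800.00 = €27640.00
  €3482.24 + 22.54% × (€27640.00 − €23200.00) = €3482.24 + 22.54% × €4440.00 = €4483.02
Long-Term Care Levy: 7.6% × €30840.00 = €2343.84
Total: €4483.02 + €2343.84 = €6826.86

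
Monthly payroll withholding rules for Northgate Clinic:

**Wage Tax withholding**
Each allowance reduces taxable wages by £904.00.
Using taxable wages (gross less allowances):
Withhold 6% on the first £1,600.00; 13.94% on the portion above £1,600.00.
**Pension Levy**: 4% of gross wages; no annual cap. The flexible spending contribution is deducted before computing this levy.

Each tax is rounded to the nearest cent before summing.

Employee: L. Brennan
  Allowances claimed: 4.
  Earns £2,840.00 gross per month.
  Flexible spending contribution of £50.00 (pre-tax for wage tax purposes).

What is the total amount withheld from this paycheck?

£111.60

Wage Tax: taxable = £2,840.00 − £50.00 − 4×£904.00 = £-826.00
  Taxable ≤ 0 → £0.00
Pension Levy: 4% × £2,790.00 = £111.60
Total: £0.00 + £111.60 = £111.60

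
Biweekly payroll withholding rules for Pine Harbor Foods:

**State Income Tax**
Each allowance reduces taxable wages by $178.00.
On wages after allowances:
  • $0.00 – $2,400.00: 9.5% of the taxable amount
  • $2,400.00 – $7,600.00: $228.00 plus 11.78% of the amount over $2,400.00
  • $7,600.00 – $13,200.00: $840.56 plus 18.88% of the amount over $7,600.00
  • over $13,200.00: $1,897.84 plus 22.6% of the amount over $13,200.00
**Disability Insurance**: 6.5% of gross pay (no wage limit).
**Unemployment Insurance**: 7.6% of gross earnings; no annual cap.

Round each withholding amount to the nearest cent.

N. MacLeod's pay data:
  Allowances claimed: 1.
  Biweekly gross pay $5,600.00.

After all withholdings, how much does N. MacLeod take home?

State Income Tax: taxable = $5,600.00 − 1×$178.00 = $5,422.00
  $228.00 + 11.78% × ($5,422.00 − $2,400.00) = $228.00 + 11.78% × $3,022.00 = $583.99
Disability Insurance: 6.5% × $5,600.00 = $364.00
Unemployment Insurance: 7.6% × $5,600.00 = $425.60
Total withheld: $583.99 + $364.00 + $425.60 = $1,373.59
Net pay: $5,600.00 − $1,373.59 = $4,226.41

$4,226.41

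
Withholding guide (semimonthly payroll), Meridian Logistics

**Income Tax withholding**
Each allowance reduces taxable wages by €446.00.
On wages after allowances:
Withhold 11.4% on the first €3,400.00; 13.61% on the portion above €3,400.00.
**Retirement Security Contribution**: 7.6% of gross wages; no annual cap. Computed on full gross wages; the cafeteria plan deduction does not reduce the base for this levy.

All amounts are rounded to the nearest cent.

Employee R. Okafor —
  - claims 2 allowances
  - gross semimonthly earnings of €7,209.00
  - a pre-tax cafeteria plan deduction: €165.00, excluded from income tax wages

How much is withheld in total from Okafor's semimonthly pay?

€1,310.03

Income Tax: taxable = €7,209.00 − €165.00 − 2×€446.00 = €6,152.00
  €387.60 + 13.61% × (€6,152.00 − €3,400.00) = €387.60 + 13.61% × €2,752.00 = €762.15
Retirement Security Contribution: 7.6% × €7,209.00 = €547.88
Total: €762.15 + €547.88 = €1,310.03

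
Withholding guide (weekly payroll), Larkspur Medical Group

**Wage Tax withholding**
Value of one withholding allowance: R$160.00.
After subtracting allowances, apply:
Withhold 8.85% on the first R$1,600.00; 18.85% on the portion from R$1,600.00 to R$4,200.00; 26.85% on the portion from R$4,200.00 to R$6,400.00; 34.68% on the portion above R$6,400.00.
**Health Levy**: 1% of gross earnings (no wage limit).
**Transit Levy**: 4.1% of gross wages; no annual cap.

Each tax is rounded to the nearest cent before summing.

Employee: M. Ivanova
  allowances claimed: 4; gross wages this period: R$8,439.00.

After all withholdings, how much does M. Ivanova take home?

Wage Tax: taxable = R$8,439.00 − 4×R$160.00 = R$7,799.00
  R$1,222.40 + 34.68% × (R$7,799.00 − R$6,400.00) = R$1,222.40 + 34.68% × R$1,399.00 = R$1,707.57
Health Levy: 1% × R$8,439.00 = R$84.39
Transit Levy: 4.1% × R$8,439.00 = R$346.00
Total withheld: R$1,707.57 + R$84.39 + R$346.00 = R$2,137.96
Net pay: R$8,439.00 − R$2,137.96 = R$6,301.04

R$6,301.04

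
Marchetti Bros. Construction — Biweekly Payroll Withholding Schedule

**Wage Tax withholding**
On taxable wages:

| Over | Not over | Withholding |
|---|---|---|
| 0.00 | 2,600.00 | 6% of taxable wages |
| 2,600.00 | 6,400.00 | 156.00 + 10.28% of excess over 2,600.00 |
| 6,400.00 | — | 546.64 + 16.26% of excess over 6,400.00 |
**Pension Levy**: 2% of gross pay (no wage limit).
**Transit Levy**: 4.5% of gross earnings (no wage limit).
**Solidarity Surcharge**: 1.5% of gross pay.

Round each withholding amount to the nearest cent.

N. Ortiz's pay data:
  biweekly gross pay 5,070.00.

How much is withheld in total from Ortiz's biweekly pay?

815.52

Wage Tax: taxable = 5,070.00
  156.00 + 10.28% × (5,070.00 − 2,600.00) = 156.00 + 10.28% × 2,470.00 = 409.92
Pension Levy: 2% × 5,070.00 = 101.40
Transit Levy: 4.5% × 5,070.00 = 228.15
Solidarity Surcharge: 1.5% × 5,070.00 = 76.05
Total: 409.92 + 101.40 + 228.15 + 76.05 = 815.52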